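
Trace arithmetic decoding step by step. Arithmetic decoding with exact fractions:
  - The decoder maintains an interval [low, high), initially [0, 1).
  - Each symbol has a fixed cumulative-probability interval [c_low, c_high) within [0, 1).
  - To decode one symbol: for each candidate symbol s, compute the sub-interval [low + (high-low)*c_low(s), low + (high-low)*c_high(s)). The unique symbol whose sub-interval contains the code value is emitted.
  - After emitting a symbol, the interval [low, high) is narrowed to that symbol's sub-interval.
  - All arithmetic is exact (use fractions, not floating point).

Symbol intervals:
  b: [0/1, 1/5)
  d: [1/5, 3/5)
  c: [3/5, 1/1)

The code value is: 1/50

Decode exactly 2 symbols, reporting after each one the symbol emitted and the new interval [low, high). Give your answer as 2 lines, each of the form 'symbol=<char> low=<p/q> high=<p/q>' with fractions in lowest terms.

Answer: symbol=b low=0/1 high=1/5
symbol=b low=0/1 high=1/25

Derivation:
Step 1: interval [0/1, 1/1), width = 1/1 - 0/1 = 1/1
  'b': [0/1 + 1/1*0/1, 0/1 + 1/1*1/5) = [0/1, 1/5) <- contains code 1/50
  'd': [0/1 + 1/1*1/5, 0/1 + 1/1*3/5) = [1/5, 3/5)
  'c': [0/1 + 1/1*3/5, 0/1 + 1/1*1/1) = [3/5, 1/1)
  emit 'b', narrow to [0/1, 1/5)
Step 2: interval [0/1, 1/5), width = 1/5 - 0/1 = 1/5
  'b': [0/1 + 1/5*0/1, 0/1 + 1/5*1/5) = [0/1, 1/25) <- contains code 1/50
  'd': [0/1 + 1/5*1/5, 0/1 + 1/5*3/5) = [1/25, 3/25)
  'c': [0/1 + 1/5*3/5, 0/1 + 1/5*1/1) = [3/25, 1/5)
  emit 'b', narrow to [0/1, 1/25)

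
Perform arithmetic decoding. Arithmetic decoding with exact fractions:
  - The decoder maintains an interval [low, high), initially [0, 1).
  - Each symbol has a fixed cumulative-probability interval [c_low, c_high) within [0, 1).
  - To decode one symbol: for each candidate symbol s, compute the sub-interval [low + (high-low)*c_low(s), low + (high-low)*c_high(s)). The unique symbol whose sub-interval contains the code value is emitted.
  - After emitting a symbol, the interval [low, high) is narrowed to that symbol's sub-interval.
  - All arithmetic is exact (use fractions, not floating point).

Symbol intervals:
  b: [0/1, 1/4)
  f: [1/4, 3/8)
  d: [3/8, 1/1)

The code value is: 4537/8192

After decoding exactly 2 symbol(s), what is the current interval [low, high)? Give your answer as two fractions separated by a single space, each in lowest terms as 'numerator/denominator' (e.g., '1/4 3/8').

Step 1: interval [0/1, 1/1), width = 1/1 - 0/1 = 1/1
  'b': [0/1 + 1/1*0/1, 0/1 + 1/1*1/4) = [0/1, 1/4)
  'f': [0/1 + 1/1*1/4, 0/1 + 1/1*3/8) = [1/4, 3/8)
  'd': [0/1 + 1/1*3/8, 0/1 + 1/1*1/1) = [3/8, 1/1) <- contains code 4537/8192
  emit 'd', narrow to [3/8, 1/1)
Step 2: interval [3/8, 1/1), width = 1/1 - 3/8 = 5/8
  'b': [3/8 + 5/8*0/1, 3/8 + 5/8*1/4) = [3/8, 17/32)
  'f': [3/8 + 5/8*1/4, 3/8 + 5/8*3/8) = [17/32, 39/64) <- contains code 4537/8192
  'd': [3/8 + 5/8*3/8, 3/8 + 5/8*1/1) = [39/64, 1/1)
  emit 'f', narrow to [17/32, 39/64)

Answer: 17/32 39/64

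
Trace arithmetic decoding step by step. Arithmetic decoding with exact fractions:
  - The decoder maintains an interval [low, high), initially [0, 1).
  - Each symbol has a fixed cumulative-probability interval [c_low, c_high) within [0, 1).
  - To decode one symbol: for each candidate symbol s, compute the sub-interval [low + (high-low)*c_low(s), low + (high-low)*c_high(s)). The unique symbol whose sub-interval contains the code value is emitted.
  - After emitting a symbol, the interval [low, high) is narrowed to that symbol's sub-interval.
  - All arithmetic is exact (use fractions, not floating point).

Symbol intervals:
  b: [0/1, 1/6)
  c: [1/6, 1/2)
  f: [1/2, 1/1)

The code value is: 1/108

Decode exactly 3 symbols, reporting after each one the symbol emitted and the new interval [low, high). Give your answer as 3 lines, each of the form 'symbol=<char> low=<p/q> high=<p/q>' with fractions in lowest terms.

Answer: symbol=b low=0/1 high=1/6
symbol=b low=0/1 high=1/36
symbol=c low=1/216 high=1/72

Derivation:
Step 1: interval [0/1, 1/1), width = 1/1 - 0/1 = 1/1
  'b': [0/1 + 1/1*0/1, 0/1 + 1/1*1/6) = [0/1, 1/6) <- contains code 1/108
  'c': [0/1 + 1/1*1/6, 0/1 + 1/1*1/2) = [1/6, 1/2)
  'f': [0/1 + 1/1*1/2, 0/1 + 1/1*1/1) = [1/2, 1/1)
  emit 'b', narrow to [0/1, 1/6)
Step 2: interval [0/1, 1/6), width = 1/6 - 0/1 = 1/6
  'b': [0/1 + 1/6*0/1, 0/1 + 1/6*1/6) = [0/1, 1/36) <- contains code 1/108
  'c': [0/1 + 1/6*1/6, 0/1 + 1/6*1/2) = [1/36, 1/12)
  'f': [0/1 + 1/6*1/2, 0/1 + 1/6*1/1) = [1/12, 1/6)
  emit 'b', narrow to [0/1, 1/36)
Step 3: interval [0/1, 1/36), width = 1/36 - 0/1 = 1/36
  'b': [0/1 + 1/36*0/1, 0/1 + 1/36*1/6) = [0/1, 1/216)
  'c': [0/1 + 1/36*1/6, 0/1 + 1/36*1/2) = [1/216, 1/72) <- contains code 1/108
  'f': [0/1 + 1/36*1/2, 0/1 + 1/36*1/1) = [1/72, 1/36)
  emit 'c', narrow to [1/216, 1/72)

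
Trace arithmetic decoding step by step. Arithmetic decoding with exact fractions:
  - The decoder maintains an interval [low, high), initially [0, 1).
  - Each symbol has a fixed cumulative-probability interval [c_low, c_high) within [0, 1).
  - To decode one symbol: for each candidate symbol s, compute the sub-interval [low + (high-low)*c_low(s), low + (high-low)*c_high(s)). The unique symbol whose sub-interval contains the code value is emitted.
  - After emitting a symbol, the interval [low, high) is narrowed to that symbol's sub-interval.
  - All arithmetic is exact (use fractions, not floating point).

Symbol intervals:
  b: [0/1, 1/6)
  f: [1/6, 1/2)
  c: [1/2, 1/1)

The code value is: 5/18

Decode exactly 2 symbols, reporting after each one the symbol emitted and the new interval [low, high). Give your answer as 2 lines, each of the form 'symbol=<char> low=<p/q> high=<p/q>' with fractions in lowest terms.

Answer: symbol=f low=1/6 high=1/2
symbol=f low=2/9 high=1/3

Derivation:
Step 1: interval [0/1, 1/1), width = 1/1 - 0/1 = 1/1
  'b': [0/1 + 1/1*0/1, 0/1 + 1/1*1/6) = [0/1, 1/6)
  'f': [0/1 + 1/1*1/6, 0/1 + 1/1*1/2) = [1/6, 1/2) <- contains code 5/18
  'c': [0/1 + 1/1*1/2, 0/1 + 1/1*1/1) = [1/2, 1/1)
  emit 'f', narrow to [1/6, 1/2)
Step 2: interval [1/6, 1/2), width = 1/2 - 1/6 = 1/3
  'b': [1/6 + 1/3*0/1, 1/6 + 1/3*1/6) = [1/6, 2/9)
  'f': [1/6 + 1/3*1/6, 1/6 + 1/3*1/2) = [2/9, 1/3) <- contains code 5/18
  'c': [1/6 + 1/3*1/2, 1/6 + 1/3*1/1) = [1/3, 1/2)
  emit 'f', narrow to [2/9, 1/3)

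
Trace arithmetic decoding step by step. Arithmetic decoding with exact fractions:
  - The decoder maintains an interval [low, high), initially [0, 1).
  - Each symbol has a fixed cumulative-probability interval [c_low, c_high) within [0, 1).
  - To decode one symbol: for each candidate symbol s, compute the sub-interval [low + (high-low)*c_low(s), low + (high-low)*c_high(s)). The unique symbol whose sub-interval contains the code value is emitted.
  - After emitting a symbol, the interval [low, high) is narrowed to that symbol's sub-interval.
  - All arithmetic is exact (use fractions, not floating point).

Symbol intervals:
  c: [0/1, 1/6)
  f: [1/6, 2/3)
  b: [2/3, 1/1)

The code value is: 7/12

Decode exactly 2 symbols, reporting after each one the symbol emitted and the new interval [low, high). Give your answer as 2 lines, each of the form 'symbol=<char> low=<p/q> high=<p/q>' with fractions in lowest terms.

Answer: symbol=f low=1/6 high=2/3
symbol=b low=1/2 high=2/3

Derivation:
Step 1: interval [0/1, 1/1), width = 1/1 - 0/1 = 1/1
  'c': [0/1 + 1/1*0/1, 0/1 + 1/1*1/6) = [0/1, 1/6)
  'f': [0/1 + 1/1*1/6, 0/1 + 1/1*2/3) = [1/6, 2/3) <- contains code 7/12
  'b': [0/1 + 1/1*2/3, 0/1 + 1/1*1/1) = [2/3, 1/1)
  emit 'f', narrow to [1/6, 2/3)
Step 2: interval [1/6, 2/3), width = 2/3 - 1/6 = 1/2
  'c': [1/6 + 1/2*0/1, 1/6 + 1/2*1/6) = [1/6, 1/4)
  'f': [1/6 + 1/2*1/6, 1/6 + 1/2*2/3) = [1/4, 1/2)
  'b': [1/6 + 1/2*2/3, 1/6 + 1/2*1/1) = [1/2, 2/3) <- contains code 7/12
  emit 'b', narrow to [1/2, 2/3)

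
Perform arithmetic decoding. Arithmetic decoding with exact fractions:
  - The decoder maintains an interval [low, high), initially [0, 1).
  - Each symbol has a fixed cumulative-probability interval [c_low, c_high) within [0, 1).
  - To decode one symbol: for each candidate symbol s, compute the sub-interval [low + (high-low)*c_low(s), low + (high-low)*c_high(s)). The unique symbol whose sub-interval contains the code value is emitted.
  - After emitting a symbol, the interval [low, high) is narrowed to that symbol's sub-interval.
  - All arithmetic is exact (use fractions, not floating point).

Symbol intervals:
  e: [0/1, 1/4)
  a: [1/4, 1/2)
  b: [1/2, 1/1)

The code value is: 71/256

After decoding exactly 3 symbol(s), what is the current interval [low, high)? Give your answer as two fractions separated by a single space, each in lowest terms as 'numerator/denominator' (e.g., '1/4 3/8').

Step 1: interval [0/1, 1/1), width = 1/1 - 0/1 = 1/1
  'e': [0/1 + 1/1*0/1, 0/1 + 1/1*1/4) = [0/1, 1/4)
  'a': [0/1 + 1/1*1/4, 0/1 + 1/1*1/2) = [1/4, 1/2) <- contains code 71/256
  'b': [0/1 + 1/1*1/2, 0/1 + 1/1*1/1) = [1/2, 1/1)
  emit 'a', narrow to [1/4, 1/2)
Step 2: interval [1/4, 1/2), width = 1/2 - 1/4 = 1/4
  'e': [1/4 + 1/4*0/1, 1/4 + 1/4*1/4) = [1/4, 5/16) <- contains code 71/256
  'a': [1/4 + 1/4*1/4, 1/4 + 1/4*1/2) = [5/16, 3/8)
  'b': [1/4 + 1/4*1/2, 1/4 + 1/4*1/1) = [3/8, 1/2)
  emit 'e', narrow to [1/4, 5/16)
Step 3: interval [1/4, 5/16), width = 5/16 - 1/4 = 1/16
  'e': [1/4 + 1/16*0/1, 1/4 + 1/16*1/4) = [1/4, 17/64)
  'a': [1/4 + 1/16*1/4, 1/4 + 1/16*1/2) = [17/64, 9/32) <- contains code 71/256
  'b': [1/4 + 1/16*1/2, 1/4 + 1/16*1/1) = [9/32, 5/16)
  emit 'a', narrow to [17/64, 9/32)

Answer: 17/64 9/32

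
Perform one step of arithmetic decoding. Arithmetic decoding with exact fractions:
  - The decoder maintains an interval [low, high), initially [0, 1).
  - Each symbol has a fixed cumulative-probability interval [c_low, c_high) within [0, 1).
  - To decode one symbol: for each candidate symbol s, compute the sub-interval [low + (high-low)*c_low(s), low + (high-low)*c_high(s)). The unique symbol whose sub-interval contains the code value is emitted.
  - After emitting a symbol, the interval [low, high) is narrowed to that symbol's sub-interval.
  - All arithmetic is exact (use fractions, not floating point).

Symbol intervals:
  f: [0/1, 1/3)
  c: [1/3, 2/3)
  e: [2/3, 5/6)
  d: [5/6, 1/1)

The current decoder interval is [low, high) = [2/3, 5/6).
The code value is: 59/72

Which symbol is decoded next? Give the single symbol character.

Interval width = high − low = 5/6 − 2/3 = 1/6
Scaled code = (code − low) / width = (59/72 − 2/3) / 1/6 = 11/12
  f: [0/1, 1/3) 
  c: [1/3, 2/3) 
  e: [2/3, 5/6) 
  d: [5/6, 1/1) ← scaled code falls here ✓

Answer: d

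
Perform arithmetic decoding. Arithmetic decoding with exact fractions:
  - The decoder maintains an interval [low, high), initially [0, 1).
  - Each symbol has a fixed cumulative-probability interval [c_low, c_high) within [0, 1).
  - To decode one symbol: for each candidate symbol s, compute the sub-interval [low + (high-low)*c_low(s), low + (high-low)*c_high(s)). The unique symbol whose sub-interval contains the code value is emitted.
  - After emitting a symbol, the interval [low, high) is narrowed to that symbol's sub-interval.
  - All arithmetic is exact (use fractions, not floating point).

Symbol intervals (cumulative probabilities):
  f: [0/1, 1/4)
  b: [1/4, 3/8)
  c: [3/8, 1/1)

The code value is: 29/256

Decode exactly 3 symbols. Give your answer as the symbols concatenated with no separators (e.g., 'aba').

Step 1: interval [0/1, 1/1), width = 1/1 - 0/1 = 1/1
  'f': [0/1 + 1/1*0/1, 0/1 + 1/1*1/4) = [0/1, 1/4) <- contains code 29/256
  'b': [0/1 + 1/1*1/4, 0/1 + 1/1*3/8) = [1/4, 3/8)
  'c': [0/1 + 1/1*3/8, 0/1 + 1/1*1/1) = [3/8, 1/1)
  emit 'f', narrow to [0/1, 1/4)
Step 2: interval [0/1, 1/4), width = 1/4 - 0/1 = 1/4
  'f': [0/1 + 1/4*0/1, 0/1 + 1/4*1/4) = [0/1, 1/16)
  'b': [0/1 + 1/4*1/4, 0/1 + 1/4*3/8) = [1/16, 3/32)
  'c': [0/1 + 1/4*3/8, 0/1 + 1/4*1/1) = [3/32, 1/4) <- contains code 29/256
  emit 'c', narrow to [3/32, 1/4)
Step 3: interval [3/32, 1/4), width = 1/4 - 3/32 = 5/32
  'f': [3/32 + 5/32*0/1, 3/32 + 5/32*1/4) = [3/32, 17/128) <- contains code 29/256
  'b': [3/32 + 5/32*1/4, 3/32 + 5/32*3/8) = [17/128, 39/256)
  'c': [3/32 + 5/32*3/8, 3/32 + 5/32*1/1) = [39/256, 1/4)
  emit 'f', narrow to [3/32, 17/128)

Answer: fcf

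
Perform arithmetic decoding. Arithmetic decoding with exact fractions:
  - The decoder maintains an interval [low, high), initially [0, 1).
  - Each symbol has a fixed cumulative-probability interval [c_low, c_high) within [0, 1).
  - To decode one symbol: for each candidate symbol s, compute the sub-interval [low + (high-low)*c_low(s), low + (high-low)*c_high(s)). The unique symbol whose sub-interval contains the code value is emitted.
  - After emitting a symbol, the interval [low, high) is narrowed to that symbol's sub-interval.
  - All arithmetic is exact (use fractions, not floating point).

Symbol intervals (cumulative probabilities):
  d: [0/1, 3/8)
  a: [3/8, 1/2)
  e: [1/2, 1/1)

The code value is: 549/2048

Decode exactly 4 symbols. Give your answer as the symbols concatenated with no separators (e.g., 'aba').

Answer: deaa

Derivation:
Step 1: interval [0/1, 1/1), width = 1/1 - 0/1 = 1/1
  'd': [0/1 + 1/1*0/1, 0/1 + 1/1*3/8) = [0/1, 3/8) <- contains code 549/2048
  'a': [0/1 + 1/1*3/8, 0/1 + 1/1*1/2) = [3/8, 1/2)
  'e': [0/1 + 1/1*1/2, 0/1 + 1/1*1/1) = [1/2, 1/1)
  emit 'd', narrow to [0/1, 3/8)
Step 2: interval [0/1, 3/8), width = 3/8 - 0/1 = 3/8
  'd': [0/1 + 3/8*0/1, 0/1 + 3/8*3/8) = [0/1, 9/64)
  'a': [0/1 + 3/8*3/8, 0/1 + 3/8*1/2) = [9/64, 3/16)
  'e': [0/1 + 3/8*1/2, 0/1 + 3/8*1/1) = [3/16, 3/8) <- contains code 549/2048
  emit 'e', narrow to [3/16, 3/8)
Step 3: interval [3/16, 3/8), width = 3/8 - 3/16 = 3/16
  'd': [3/16 + 3/16*0/1, 3/16 + 3/16*3/8) = [3/16, 33/128)
  'a': [3/16 + 3/16*3/8, 3/16 + 3/16*1/2) = [33/128, 9/32) <- contains code 549/2048
  'e': [3/16 + 3/16*1/2, 3/16 + 3/16*1/1) = [9/32, 3/8)
  emit 'a', narrow to [33/128, 9/32)
Step 4: interval [33/128, 9/32), width = 9/32 - 33/128 = 3/128
  'd': [33/128 + 3/128*0/1, 33/128 + 3/128*3/8) = [33/128, 273/1024)
  'a': [33/128 + 3/128*3/8, 33/128 + 3/128*1/2) = [273/1024, 69/256) <- contains code 549/2048
  'e': [33/128 + 3/128*1/2, 33/128 + 3/128*1/1) = [69/256, 9/32)
  emit 'a', narrow to [273/1024, 69/256)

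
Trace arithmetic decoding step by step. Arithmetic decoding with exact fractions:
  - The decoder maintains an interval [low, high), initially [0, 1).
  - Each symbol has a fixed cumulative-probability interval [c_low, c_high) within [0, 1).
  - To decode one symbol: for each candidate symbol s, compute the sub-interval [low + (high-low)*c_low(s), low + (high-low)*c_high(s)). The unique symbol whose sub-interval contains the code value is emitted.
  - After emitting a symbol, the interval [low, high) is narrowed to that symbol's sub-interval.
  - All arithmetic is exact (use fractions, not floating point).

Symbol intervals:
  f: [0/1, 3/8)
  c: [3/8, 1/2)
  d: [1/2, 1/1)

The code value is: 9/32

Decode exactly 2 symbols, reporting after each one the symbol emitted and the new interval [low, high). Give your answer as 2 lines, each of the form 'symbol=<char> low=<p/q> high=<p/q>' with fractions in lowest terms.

Step 1: interval [0/1, 1/1), width = 1/1 - 0/1 = 1/1
  'f': [0/1 + 1/1*0/1, 0/1 + 1/1*3/8) = [0/1, 3/8) <- contains code 9/32
  'c': [0/1 + 1/1*3/8, 0/1 + 1/1*1/2) = [3/8, 1/2)
  'd': [0/1 + 1/1*1/2, 0/1 + 1/1*1/1) = [1/2, 1/1)
  emit 'f', narrow to [0/1, 3/8)
Step 2: interval [0/1, 3/8), width = 3/8 - 0/1 = 3/8
  'f': [0/1 + 3/8*0/1, 0/1 + 3/8*3/8) = [0/1, 9/64)
  'c': [0/1 + 3/8*3/8, 0/1 + 3/8*1/2) = [9/64, 3/16)
  'd': [0/1 + 3/8*1/2, 0/1 + 3/8*1/1) = [3/16, 3/8) <- contains code 9/32
  emit 'd', narrow to [3/16, 3/8)

Answer: symbol=f low=0/1 high=3/8
symbol=d low=3/16 high=3/8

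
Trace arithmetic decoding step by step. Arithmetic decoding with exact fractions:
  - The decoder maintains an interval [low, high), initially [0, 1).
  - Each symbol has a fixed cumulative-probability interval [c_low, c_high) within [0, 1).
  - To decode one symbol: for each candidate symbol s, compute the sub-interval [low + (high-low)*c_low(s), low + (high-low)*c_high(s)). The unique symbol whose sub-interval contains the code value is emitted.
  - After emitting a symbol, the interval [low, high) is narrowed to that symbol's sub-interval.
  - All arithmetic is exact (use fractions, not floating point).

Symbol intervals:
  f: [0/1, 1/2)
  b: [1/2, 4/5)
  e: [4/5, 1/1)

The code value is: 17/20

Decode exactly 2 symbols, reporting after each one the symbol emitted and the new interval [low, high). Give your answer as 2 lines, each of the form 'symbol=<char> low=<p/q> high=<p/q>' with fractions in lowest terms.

Step 1: interval [0/1, 1/1), width = 1/1 - 0/1 = 1/1
  'f': [0/1 + 1/1*0/1, 0/1 + 1/1*1/2) = [0/1, 1/2)
  'b': [0/1 + 1/1*1/2, 0/1 + 1/1*4/5) = [1/2, 4/5)
  'e': [0/1 + 1/1*4/5, 0/1 + 1/1*1/1) = [4/5, 1/1) <- contains code 17/20
  emit 'e', narrow to [4/5, 1/1)
Step 2: interval [4/5, 1/1), width = 1/1 - 4/5 = 1/5
  'f': [4/5 + 1/5*0/1, 4/5 + 1/5*1/2) = [4/5, 9/10) <- contains code 17/20
  'b': [4/5 + 1/5*1/2, 4/5 + 1/5*4/5) = [9/10, 24/25)
  'e': [4/5 + 1/5*4/5, 4/5 + 1/5*1/1) = [24/25, 1/1)
  emit 'f', narrow to [4/5, 9/10)

Answer: symbol=e low=4/5 high=1/1
symbol=f low=4/5 high=9/10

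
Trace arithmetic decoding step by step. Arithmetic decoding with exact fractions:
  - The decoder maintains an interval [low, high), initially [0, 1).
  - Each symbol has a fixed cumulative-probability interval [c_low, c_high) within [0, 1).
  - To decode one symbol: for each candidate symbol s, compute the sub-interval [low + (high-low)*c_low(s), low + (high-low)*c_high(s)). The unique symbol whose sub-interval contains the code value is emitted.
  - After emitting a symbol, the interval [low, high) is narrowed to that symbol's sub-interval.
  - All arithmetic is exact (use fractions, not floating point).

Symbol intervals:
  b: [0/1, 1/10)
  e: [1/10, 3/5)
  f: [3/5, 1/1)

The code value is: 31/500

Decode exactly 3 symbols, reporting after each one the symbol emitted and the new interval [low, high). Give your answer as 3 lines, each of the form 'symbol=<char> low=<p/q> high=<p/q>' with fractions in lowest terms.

Step 1: interval [0/1, 1/1), width = 1/1 - 0/1 = 1/1
  'b': [0/1 + 1/1*0/1, 0/1 + 1/1*1/10) = [0/1, 1/10) <- contains code 31/500
  'e': [0/1 + 1/1*1/10, 0/1 + 1/1*3/5) = [1/10, 3/5)
  'f': [0/1 + 1/1*3/5, 0/1 + 1/1*1/1) = [3/5, 1/1)
  emit 'b', narrow to [0/1, 1/10)
Step 2: interval [0/1, 1/10), width = 1/10 - 0/1 = 1/10
  'b': [0/1 + 1/10*0/1, 0/1 + 1/10*1/10) = [0/1, 1/100)
  'e': [0/1 + 1/10*1/10, 0/1 + 1/10*3/5) = [1/100, 3/50)
  'f': [0/1 + 1/10*3/5, 0/1 + 1/10*1/1) = [3/50, 1/10) <- contains code 31/500
  emit 'f', narrow to [3/50, 1/10)
Step 3: interval [3/50, 1/10), width = 1/10 - 3/50 = 1/25
  'b': [3/50 + 1/25*0/1, 3/50 + 1/25*1/10) = [3/50, 8/125) <- contains code 31/500
  'e': [3/50 + 1/25*1/10, 3/50 + 1/25*3/5) = [8/125, 21/250)
  'f': [3/50 + 1/25*3/5, 3/50 + 1/25*1/1) = [21/250, 1/10)
  emit 'b', narrow to [3/50, 8/125)

Answer: symbol=b low=0/1 high=1/10
symbol=f low=3/50 high=1/10
symbol=b low=3/50 high=8/125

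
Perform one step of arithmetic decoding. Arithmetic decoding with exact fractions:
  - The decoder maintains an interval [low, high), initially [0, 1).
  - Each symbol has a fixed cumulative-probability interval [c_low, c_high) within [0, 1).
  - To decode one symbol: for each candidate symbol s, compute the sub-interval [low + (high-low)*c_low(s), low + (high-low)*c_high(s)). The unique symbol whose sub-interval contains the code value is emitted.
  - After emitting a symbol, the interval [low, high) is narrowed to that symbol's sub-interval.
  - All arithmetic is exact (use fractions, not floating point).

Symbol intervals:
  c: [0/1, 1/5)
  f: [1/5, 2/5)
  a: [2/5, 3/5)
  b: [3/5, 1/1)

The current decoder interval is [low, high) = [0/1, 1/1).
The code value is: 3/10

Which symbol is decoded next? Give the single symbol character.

Interval width = high − low = 1/1 − 0/1 = 1/1
Scaled code = (code − low) / width = (3/10 − 0/1) / 1/1 = 3/10
  c: [0/1, 1/5) 
  f: [1/5, 2/5) ← scaled code falls here ✓
  a: [2/5, 3/5) 
  b: [3/5, 1/1) 

Answer: f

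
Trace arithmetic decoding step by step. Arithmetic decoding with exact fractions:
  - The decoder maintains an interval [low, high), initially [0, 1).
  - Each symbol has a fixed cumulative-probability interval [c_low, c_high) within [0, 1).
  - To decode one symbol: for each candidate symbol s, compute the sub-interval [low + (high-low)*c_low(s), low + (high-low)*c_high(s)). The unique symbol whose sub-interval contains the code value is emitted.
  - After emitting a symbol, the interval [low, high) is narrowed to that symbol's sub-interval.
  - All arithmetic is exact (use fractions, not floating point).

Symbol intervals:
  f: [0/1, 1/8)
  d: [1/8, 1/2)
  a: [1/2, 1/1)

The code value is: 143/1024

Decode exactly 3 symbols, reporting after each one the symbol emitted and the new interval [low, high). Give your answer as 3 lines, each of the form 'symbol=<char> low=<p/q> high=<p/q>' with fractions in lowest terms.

Answer: symbol=d low=1/8 high=1/2
symbol=f low=1/8 high=11/64
symbol=d low=67/512 high=19/128

Derivation:
Step 1: interval [0/1, 1/1), width = 1/1 - 0/1 = 1/1
  'f': [0/1 + 1/1*0/1, 0/1 + 1/1*1/8) = [0/1, 1/8)
  'd': [0/1 + 1/1*1/8, 0/1 + 1/1*1/2) = [1/8, 1/2) <- contains code 143/1024
  'a': [0/1 + 1/1*1/2, 0/1 + 1/1*1/1) = [1/2, 1/1)
  emit 'd', narrow to [1/8, 1/2)
Step 2: interval [1/8, 1/2), width = 1/2 - 1/8 = 3/8
  'f': [1/8 + 3/8*0/1, 1/8 + 3/8*1/8) = [1/8, 11/64) <- contains code 143/1024
  'd': [1/8 + 3/8*1/8, 1/8 + 3/8*1/2) = [11/64, 5/16)
  'a': [1/8 + 3/8*1/2, 1/8 + 3/8*1/1) = [5/16, 1/2)
  emit 'f', narrow to [1/8, 11/64)
Step 3: interval [1/8, 11/64), width = 11/64 - 1/8 = 3/64
  'f': [1/8 + 3/64*0/1, 1/8 + 3/64*1/8) = [1/8, 67/512)
  'd': [1/8 + 3/64*1/8, 1/8 + 3/64*1/2) = [67/512, 19/128) <- contains code 143/1024
  'a': [1/8 + 3/64*1/2, 1/8 + 3/64*1/1) = [19/128, 11/64)
  emit 'd', narrow to [67/512, 19/128)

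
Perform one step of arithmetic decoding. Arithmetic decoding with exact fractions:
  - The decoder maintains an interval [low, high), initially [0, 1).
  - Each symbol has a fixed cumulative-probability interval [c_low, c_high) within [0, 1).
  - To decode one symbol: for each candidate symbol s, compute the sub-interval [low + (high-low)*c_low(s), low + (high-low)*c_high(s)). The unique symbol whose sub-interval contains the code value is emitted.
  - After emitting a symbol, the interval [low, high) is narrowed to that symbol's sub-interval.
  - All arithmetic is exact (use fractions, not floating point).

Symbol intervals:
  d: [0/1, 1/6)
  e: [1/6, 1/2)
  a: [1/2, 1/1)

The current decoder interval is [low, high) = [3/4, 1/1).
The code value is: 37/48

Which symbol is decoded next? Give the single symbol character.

Interval width = high − low = 1/1 − 3/4 = 1/4
Scaled code = (code − low) / width = (37/48 − 3/4) / 1/4 = 1/12
  d: [0/1, 1/6) ← scaled code falls here ✓
  e: [1/6, 1/2) 
  a: [1/2, 1/1) 

Answer: d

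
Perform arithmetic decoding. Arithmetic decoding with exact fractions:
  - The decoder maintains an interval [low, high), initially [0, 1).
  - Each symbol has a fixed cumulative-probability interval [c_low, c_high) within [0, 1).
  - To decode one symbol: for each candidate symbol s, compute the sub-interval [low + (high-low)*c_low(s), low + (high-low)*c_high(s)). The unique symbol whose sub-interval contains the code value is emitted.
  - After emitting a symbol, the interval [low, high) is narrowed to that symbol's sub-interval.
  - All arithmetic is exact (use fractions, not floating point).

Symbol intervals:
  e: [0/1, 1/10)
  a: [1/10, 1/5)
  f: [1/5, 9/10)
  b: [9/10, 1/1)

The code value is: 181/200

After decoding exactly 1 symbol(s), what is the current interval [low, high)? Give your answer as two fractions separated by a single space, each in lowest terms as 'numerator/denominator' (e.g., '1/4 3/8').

Step 1: interval [0/1, 1/1), width = 1/1 - 0/1 = 1/1
  'e': [0/1 + 1/1*0/1, 0/1 + 1/1*1/10) = [0/1, 1/10)
  'a': [0/1 + 1/1*1/10, 0/1 + 1/1*1/5) = [1/10, 1/5)
  'f': [0/1 + 1/1*1/5, 0/1 + 1/1*9/10) = [1/5, 9/10)
  'b': [0/1 + 1/1*9/10, 0/1 + 1/1*1/1) = [9/10, 1/1) <- contains code 181/200
  emit 'b', narrow to [9/10, 1/1)

Answer: 9/10 1/1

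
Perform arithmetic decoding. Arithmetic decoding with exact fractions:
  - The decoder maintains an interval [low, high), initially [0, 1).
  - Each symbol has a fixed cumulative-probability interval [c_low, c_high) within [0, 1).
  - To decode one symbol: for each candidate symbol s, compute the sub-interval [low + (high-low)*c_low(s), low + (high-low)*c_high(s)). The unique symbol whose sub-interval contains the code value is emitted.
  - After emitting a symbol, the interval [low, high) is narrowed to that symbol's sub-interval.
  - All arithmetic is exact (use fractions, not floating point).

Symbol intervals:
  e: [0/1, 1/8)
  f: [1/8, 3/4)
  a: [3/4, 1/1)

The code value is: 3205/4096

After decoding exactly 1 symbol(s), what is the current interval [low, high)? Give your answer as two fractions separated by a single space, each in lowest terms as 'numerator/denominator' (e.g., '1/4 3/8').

Answer: 3/4 1/1

Derivation:
Step 1: interval [0/1, 1/1), width = 1/1 - 0/1 = 1/1
  'e': [0/1 + 1/1*0/1, 0/1 + 1/1*1/8) = [0/1, 1/8)
  'f': [0/1 + 1/1*1/8, 0/1 + 1/1*3/4) = [1/8, 3/4)
  'a': [0/1 + 1/1*3/4, 0/1 + 1/1*1/1) = [3/4, 1/1) <- contains code 3205/4096
  emit 'a', narrow to [3/4, 1/1)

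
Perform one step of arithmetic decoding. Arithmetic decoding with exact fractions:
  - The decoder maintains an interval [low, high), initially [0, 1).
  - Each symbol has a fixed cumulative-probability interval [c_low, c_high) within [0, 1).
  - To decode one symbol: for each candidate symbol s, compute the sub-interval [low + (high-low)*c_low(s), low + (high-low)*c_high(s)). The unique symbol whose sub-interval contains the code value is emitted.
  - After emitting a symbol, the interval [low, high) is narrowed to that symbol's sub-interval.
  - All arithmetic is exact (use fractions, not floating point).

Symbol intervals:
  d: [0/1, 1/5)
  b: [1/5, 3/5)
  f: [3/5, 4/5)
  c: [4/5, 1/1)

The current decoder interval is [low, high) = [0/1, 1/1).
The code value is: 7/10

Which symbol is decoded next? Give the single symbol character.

Answer: f

Derivation:
Interval width = high − low = 1/1 − 0/1 = 1/1
Scaled code = (code − low) / width = (7/10 − 0/1) / 1/1 = 7/10
  d: [0/1, 1/5) 
  b: [1/5, 3/5) 
  f: [3/5, 4/5) ← scaled code falls here ✓
  c: [4/5, 1/1) 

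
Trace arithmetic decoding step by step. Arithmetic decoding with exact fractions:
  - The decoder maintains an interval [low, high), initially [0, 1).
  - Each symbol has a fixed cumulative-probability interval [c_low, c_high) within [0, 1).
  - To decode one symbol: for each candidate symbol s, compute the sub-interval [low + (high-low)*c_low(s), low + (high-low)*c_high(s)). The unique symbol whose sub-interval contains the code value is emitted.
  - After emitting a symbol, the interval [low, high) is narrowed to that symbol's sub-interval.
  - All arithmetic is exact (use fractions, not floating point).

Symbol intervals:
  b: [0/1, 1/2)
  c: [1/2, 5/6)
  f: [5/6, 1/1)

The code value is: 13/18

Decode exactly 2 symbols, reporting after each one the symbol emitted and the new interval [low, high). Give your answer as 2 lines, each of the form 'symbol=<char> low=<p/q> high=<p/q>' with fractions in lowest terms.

Answer: symbol=c low=1/2 high=5/6
symbol=c low=2/3 high=7/9

Derivation:
Step 1: interval [0/1, 1/1), width = 1/1 - 0/1 = 1/1
  'b': [0/1 + 1/1*0/1, 0/1 + 1/1*1/2) = [0/1, 1/2)
  'c': [0/1 + 1/1*1/2, 0/1 + 1/1*5/6) = [1/2, 5/6) <- contains code 13/18
  'f': [0/1 + 1/1*5/6, 0/1 + 1/1*1/1) = [5/6, 1/1)
  emit 'c', narrow to [1/2, 5/6)
Step 2: interval [1/2, 5/6), width = 5/6 - 1/2 = 1/3
  'b': [1/2 + 1/3*0/1, 1/2 + 1/3*1/2) = [1/2, 2/3)
  'c': [1/2 + 1/3*1/2, 1/2 + 1/3*5/6) = [2/3, 7/9) <- contains code 13/18
  'f': [1/2 + 1/3*5/6, 1/2 + 1/3*1/1) = [7/9, 5/6)
  emit 'c', narrow to [2/3, 7/9)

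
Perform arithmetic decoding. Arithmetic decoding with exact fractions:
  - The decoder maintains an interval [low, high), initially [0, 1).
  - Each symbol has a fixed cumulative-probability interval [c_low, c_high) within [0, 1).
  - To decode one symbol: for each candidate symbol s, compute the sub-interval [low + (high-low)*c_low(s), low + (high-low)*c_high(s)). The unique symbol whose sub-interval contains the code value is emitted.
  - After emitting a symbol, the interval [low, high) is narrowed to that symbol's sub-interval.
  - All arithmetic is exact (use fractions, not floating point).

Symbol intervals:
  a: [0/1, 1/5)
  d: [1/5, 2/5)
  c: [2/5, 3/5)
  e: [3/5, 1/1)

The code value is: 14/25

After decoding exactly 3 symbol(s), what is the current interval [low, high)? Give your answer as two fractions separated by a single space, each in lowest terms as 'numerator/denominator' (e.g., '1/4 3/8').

Answer: 69/125 71/125

Derivation:
Step 1: interval [0/1, 1/1), width = 1/1 - 0/1 = 1/1
  'a': [0/1 + 1/1*0/1, 0/1 + 1/1*1/5) = [0/1, 1/5)
  'd': [0/1 + 1/1*1/5, 0/1 + 1/1*2/5) = [1/5, 2/5)
  'c': [0/1 + 1/1*2/5, 0/1 + 1/1*3/5) = [2/5, 3/5) <- contains code 14/25
  'e': [0/1 + 1/1*3/5, 0/1 + 1/1*1/1) = [3/5, 1/1)
  emit 'c', narrow to [2/5, 3/5)
Step 2: interval [2/5, 3/5), width = 3/5 - 2/5 = 1/5
  'a': [2/5 + 1/5*0/1, 2/5 + 1/5*1/5) = [2/5, 11/25)
  'd': [2/5 + 1/5*1/5, 2/5 + 1/5*2/5) = [11/25, 12/25)
  'c': [2/5 + 1/5*2/5, 2/5 + 1/5*3/5) = [12/25, 13/25)
  'e': [2/5 + 1/5*3/5, 2/5 + 1/5*1/1) = [13/25, 3/5) <- contains code 14/25
  emit 'e', narrow to [13/25, 3/5)
Step 3: interval [13/25, 3/5), width = 3/5 - 13/25 = 2/25
  'a': [13/25 + 2/25*0/1, 13/25 + 2/25*1/5) = [13/25, 67/125)
  'd': [13/25 + 2/25*1/5, 13/25 + 2/25*2/5) = [67/125, 69/125)
  'c': [13/25 + 2/25*2/5, 13/25 + 2/25*3/5) = [69/125, 71/125) <- contains code 14/25
  'e': [13/25 + 2/25*3/5, 13/25 + 2/25*1/1) = [71/125, 3/5)
  emit 'c', narrow to [69/125, 71/125)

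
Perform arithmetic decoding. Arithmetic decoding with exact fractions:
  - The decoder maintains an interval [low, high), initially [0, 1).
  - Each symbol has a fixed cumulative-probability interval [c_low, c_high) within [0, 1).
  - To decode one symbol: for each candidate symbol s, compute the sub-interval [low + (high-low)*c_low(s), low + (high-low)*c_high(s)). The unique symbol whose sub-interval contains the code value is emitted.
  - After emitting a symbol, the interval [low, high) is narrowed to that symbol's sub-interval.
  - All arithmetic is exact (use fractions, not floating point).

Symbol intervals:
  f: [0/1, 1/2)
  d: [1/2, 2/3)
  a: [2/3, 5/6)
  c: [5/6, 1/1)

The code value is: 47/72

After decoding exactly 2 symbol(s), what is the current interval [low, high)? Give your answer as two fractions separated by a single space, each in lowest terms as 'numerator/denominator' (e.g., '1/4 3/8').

Step 1: interval [0/1, 1/1), width = 1/1 - 0/1 = 1/1
  'f': [0/1 + 1/1*0/1, 0/1 + 1/1*1/2) = [0/1, 1/2)
  'd': [0/1 + 1/1*1/2, 0/1 + 1/1*2/3) = [1/2, 2/3) <- contains code 47/72
  'a': [0/1 + 1/1*2/3, 0/1 + 1/1*5/6) = [2/3, 5/6)
  'c': [0/1 + 1/1*5/6, 0/1 + 1/1*1/1) = [5/6, 1/1)
  emit 'd', narrow to [1/2, 2/3)
Step 2: interval [1/2, 2/3), width = 2/3 - 1/2 = 1/6
  'f': [1/2 + 1/6*0/1, 1/2 + 1/6*1/2) = [1/2, 7/12)
  'd': [1/2 + 1/6*1/2, 1/2 + 1/6*2/3) = [7/12, 11/18)
  'a': [1/2 + 1/6*2/3, 1/2 + 1/6*5/6) = [11/18, 23/36)
  'c': [1/2 + 1/6*5/6, 1/2 + 1/6*1/1) = [23/36, 2/3) <- contains code 47/72
  emit 'c', narrow to [23/36, 2/3)

Answer: 23/36 2/3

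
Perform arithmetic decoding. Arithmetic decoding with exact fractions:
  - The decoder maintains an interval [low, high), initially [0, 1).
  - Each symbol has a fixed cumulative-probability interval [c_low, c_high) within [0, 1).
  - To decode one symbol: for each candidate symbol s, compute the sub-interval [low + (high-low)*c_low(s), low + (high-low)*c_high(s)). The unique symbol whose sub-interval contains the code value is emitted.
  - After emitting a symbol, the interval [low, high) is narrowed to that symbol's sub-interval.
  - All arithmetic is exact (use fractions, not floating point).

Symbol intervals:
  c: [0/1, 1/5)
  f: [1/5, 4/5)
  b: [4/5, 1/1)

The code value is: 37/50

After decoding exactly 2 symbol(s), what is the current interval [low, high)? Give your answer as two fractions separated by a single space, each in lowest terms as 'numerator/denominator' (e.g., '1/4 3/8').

Step 1: interval [0/1, 1/1), width = 1/1 - 0/1 = 1/1
  'c': [0/1 + 1/1*0/1, 0/1 + 1/1*1/5) = [0/1, 1/5)
  'f': [0/1 + 1/1*1/5, 0/1 + 1/1*4/5) = [1/5, 4/5) <- contains code 37/50
  'b': [0/1 + 1/1*4/5, 0/1 + 1/1*1/1) = [4/5, 1/1)
  emit 'f', narrow to [1/5, 4/5)
Step 2: interval [1/5, 4/5), width = 4/5 - 1/5 = 3/5
  'c': [1/5 + 3/5*0/1, 1/5 + 3/5*1/5) = [1/5, 8/25)
  'f': [1/5 + 3/5*1/5, 1/5 + 3/5*4/5) = [8/25, 17/25)
  'b': [1/5 + 3/5*4/5, 1/5 + 3/5*1/1) = [17/25, 4/5) <- contains code 37/50
  emit 'b', narrow to [17/25, 4/5)

Answer: 17/25 4/5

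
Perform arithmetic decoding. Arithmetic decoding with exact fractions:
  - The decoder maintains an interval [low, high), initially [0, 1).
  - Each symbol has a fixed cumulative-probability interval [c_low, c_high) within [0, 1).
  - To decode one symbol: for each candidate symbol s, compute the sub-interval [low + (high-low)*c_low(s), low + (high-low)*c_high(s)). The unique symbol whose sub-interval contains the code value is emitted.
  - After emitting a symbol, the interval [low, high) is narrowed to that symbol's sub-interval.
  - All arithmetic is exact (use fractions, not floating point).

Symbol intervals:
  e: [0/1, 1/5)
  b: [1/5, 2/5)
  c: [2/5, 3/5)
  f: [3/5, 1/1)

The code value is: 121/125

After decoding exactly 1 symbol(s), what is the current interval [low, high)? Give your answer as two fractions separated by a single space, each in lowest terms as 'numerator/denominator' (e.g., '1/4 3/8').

Answer: 3/5 1/1

Derivation:
Step 1: interval [0/1, 1/1), width = 1/1 - 0/1 = 1/1
  'e': [0/1 + 1/1*0/1, 0/1 + 1/1*1/5) = [0/1, 1/5)
  'b': [0/1 + 1/1*1/5, 0/1 + 1/1*2/5) = [1/5, 2/5)
  'c': [0/1 + 1/1*2/5, 0/1 + 1/1*3/5) = [2/5, 3/5)
  'f': [0/1 + 1/1*3/5, 0/1 + 1/1*1/1) = [3/5, 1/1) <- contains code 121/125
  emit 'f', narrow to [3/5, 1/1)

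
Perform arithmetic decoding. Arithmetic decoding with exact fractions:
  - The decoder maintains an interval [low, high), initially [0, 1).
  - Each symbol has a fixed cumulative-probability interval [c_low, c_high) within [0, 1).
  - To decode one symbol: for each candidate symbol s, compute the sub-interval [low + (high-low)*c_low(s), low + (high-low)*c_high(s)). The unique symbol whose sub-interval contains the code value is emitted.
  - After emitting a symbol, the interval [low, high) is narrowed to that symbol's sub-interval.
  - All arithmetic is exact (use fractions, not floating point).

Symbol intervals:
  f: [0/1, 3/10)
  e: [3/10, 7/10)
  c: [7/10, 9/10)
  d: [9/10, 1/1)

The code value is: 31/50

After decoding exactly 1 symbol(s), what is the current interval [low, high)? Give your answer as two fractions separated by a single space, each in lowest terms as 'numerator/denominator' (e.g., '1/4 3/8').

Step 1: interval [0/1, 1/1), width = 1/1 - 0/1 = 1/1
  'f': [0/1 + 1/1*0/1, 0/1 + 1/1*3/10) = [0/1, 3/10)
  'e': [0/1 + 1/1*3/10, 0/1 + 1/1*7/10) = [3/10, 7/10) <- contains code 31/50
  'c': [0/1 + 1/1*7/10, 0/1 + 1/1*9/10) = [7/10, 9/10)
  'd': [0/1 + 1/1*9/10, 0/1 + 1/1*1/1) = [9/10, 1/1)
  emit 'e', narrow to [3/10, 7/10)

Answer: 3/10 7/10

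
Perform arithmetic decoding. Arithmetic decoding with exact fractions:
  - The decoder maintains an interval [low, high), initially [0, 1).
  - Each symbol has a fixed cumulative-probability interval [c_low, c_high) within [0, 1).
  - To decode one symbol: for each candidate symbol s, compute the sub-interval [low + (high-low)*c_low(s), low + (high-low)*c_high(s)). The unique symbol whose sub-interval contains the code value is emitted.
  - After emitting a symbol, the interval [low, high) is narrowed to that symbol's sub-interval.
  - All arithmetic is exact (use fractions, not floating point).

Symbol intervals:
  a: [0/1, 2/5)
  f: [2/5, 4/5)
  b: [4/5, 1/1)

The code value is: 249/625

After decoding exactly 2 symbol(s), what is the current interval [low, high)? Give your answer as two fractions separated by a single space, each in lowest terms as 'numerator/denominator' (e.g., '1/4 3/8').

Step 1: interval [0/1, 1/1), width = 1/1 - 0/1 = 1/1
  'a': [0/1 + 1/1*0/1, 0/1 + 1/1*2/5) = [0/1, 2/5) <- contains code 249/625
  'f': [0/1 + 1/1*2/5, 0/1 + 1/1*4/5) = [2/5, 4/5)
  'b': [0/1 + 1/1*4/5, 0/1 + 1/1*1/1) = [4/5, 1/1)
  emit 'a', narrow to [0/1, 2/5)
Step 2: interval [0/1, 2/5), width = 2/5 - 0/1 = 2/5
  'a': [0/1 + 2/5*0/1, 0/1 + 2/5*2/5) = [0/1, 4/25)
  'f': [0/1 + 2/5*2/5, 0/1 + 2/5*4/5) = [4/25, 8/25)
  'b': [0/1 + 2/5*4/5, 0/1 + 2/5*1/1) = [8/25, 2/5) <- contains code 249/625
  emit 'b', narrow to [8/25, 2/5)

Answer: 8/25 2/5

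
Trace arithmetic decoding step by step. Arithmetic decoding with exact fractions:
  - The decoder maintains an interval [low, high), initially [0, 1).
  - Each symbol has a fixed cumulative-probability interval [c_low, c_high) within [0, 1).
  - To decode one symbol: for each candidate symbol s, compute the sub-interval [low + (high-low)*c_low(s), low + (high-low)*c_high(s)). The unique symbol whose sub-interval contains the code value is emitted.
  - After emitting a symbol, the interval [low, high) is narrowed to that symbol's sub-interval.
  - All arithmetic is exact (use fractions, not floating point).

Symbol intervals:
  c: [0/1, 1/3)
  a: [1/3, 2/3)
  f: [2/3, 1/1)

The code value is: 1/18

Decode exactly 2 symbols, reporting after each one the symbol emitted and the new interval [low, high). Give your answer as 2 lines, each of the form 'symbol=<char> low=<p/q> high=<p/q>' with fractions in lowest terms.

Step 1: interval [0/1, 1/1), width = 1/1 - 0/1 = 1/1
  'c': [0/1 + 1/1*0/1, 0/1 + 1/1*1/3) = [0/1, 1/3) <- contains code 1/18
  'a': [0/1 + 1/1*1/3, 0/1 + 1/1*2/3) = [1/3, 2/3)
  'f': [0/1 + 1/1*2/3, 0/1 + 1/1*1/1) = [2/3, 1/1)
  emit 'c', narrow to [0/1, 1/3)
Step 2: interval [0/1, 1/3), width = 1/3 - 0/1 = 1/3
  'c': [0/1 + 1/3*0/1, 0/1 + 1/3*1/3) = [0/1, 1/9) <- contains code 1/18
  'a': [0/1 + 1/3*1/3, 0/1 + 1/3*2/3) = [1/9, 2/9)
  'f': [0/1 + 1/3*2/3, 0/1 + 1/3*1/1) = [2/9, 1/3)
  emit 'c', narrow to [0/1, 1/9)

Answer: symbol=c low=0/1 high=1/3
symbol=c low=0/1 high=1/9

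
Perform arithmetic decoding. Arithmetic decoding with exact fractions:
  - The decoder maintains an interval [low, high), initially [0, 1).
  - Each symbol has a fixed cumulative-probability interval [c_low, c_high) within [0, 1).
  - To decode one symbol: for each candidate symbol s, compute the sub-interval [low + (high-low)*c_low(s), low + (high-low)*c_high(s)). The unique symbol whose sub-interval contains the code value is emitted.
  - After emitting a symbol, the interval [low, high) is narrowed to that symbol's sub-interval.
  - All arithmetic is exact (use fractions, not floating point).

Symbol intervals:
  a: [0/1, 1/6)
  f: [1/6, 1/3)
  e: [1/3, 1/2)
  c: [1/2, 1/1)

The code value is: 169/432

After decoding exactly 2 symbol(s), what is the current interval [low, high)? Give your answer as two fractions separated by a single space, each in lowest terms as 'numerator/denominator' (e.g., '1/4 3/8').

Answer: 7/18 5/12

Derivation:
Step 1: interval [0/1, 1/1), width = 1/1 - 0/1 = 1/1
  'a': [0/1 + 1/1*0/1, 0/1 + 1/1*1/6) = [0/1, 1/6)
  'f': [0/1 + 1/1*1/6, 0/1 + 1/1*1/3) = [1/6, 1/3)
  'e': [0/1 + 1/1*1/3, 0/1 + 1/1*1/2) = [1/3, 1/2) <- contains code 169/432
  'c': [0/1 + 1/1*1/2, 0/1 + 1/1*1/1) = [1/2, 1/1)
  emit 'e', narrow to [1/3, 1/2)
Step 2: interval [1/3, 1/2), width = 1/2 - 1/3 = 1/6
  'a': [1/3 + 1/6*0/1, 1/3 + 1/6*1/6) = [1/3, 13/36)
  'f': [1/3 + 1/6*1/6, 1/3 + 1/6*1/3) = [13/36, 7/18)
  'e': [1/3 + 1/6*1/3, 1/3 + 1/6*1/2) = [7/18, 5/12) <- contains code 169/432
  'c': [1/3 + 1/6*1/2, 1/3 + 1/6*1/1) = [5/12, 1/2)
  emit 'e', narrow to [7/18, 5/12)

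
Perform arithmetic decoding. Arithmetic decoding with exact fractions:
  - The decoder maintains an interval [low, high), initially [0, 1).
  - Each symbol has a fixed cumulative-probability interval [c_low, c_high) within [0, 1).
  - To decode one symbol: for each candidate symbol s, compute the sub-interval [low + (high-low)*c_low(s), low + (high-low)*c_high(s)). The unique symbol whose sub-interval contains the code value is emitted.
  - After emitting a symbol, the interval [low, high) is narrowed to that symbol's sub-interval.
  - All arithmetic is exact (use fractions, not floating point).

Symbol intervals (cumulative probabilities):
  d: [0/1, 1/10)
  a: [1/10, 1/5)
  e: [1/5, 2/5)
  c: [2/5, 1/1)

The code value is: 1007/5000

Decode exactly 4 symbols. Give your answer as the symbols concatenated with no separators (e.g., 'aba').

Step 1: interval [0/1, 1/1), width = 1/1 - 0/1 = 1/1
  'd': [0/1 + 1/1*0/1, 0/1 + 1/1*1/10) = [0/1, 1/10)
  'a': [0/1 + 1/1*1/10, 0/1 + 1/1*1/5) = [1/10, 1/5)
  'e': [0/1 + 1/1*1/5, 0/1 + 1/1*2/5) = [1/5, 2/5) <- contains code 1007/5000
  'c': [0/1 + 1/1*2/5, 0/1 + 1/1*1/1) = [2/5, 1/1)
  emit 'e', narrow to [1/5, 2/5)
Step 2: interval [1/5, 2/5), width = 2/5 - 1/5 = 1/5
  'd': [1/5 + 1/5*0/1, 1/5 + 1/5*1/10) = [1/5, 11/50) <- contains code 1007/5000
  'a': [1/5 + 1/5*1/10, 1/5 + 1/5*1/5) = [11/50, 6/25)
  'e': [1/5 + 1/5*1/5, 1/5 + 1/5*2/5) = [6/25, 7/25)
  'c': [1/5 + 1/5*2/5, 1/5 + 1/5*1/1) = [7/25, 2/5)
  emit 'd', narrow to [1/5, 11/50)
Step 3: interval [1/5, 11/50), width = 11/50 - 1/5 = 1/50
  'd': [1/5 + 1/50*0/1, 1/5 + 1/50*1/10) = [1/5, 101/500) <- contains code 1007/5000
  'a': [1/5 + 1/50*1/10, 1/5 + 1/50*1/5) = [101/500, 51/250)
  'e': [1/5 + 1/50*1/5, 1/5 + 1/50*2/5) = [51/250, 26/125)
  'c': [1/5 + 1/50*2/5, 1/5 + 1/50*1/1) = [26/125, 11/50)
  emit 'd', narrow to [1/5, 101/500)
Step 4: interval [1/5, 101/500), width = 101/500 - 1/5 = 1/500
  'd': [1/5 + 1/500*0/1, 1/5 + 1/500*1/10) = [1/5, 1001/5000)
  'a': [1/5 + 1/500*1/10, 1/5 + 1/500*1/5) = [1001/5000, 501/2500)
  'e': [1/5 + 1/500*1/5, 1/5 + 1/500*2/5) = [501/2500, 251/1250)
  'c': [1/5 + 1/500*2/5, 1/5 + 1/500*1/1) = [251/1250, 101/500) <- contains code 1007/5000
  emit 'c', narrow to [251/1250, 101/500)

Answer: eddc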